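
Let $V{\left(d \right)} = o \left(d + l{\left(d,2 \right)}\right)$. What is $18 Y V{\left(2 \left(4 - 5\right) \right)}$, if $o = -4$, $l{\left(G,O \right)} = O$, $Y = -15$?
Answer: $0$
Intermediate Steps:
$V{\left(d \right)} = -8 - 4 d$ ($V{\left(d \right)} = - 4 \left(d + 2\right) = - 4 \left(2 + d\right) = -8 - 4 d$)
$18 Y V{\left(2 \left(4 - 5\right) \right)} = 18 \left(-15\right) \left(-8 - 4 \cdot 2 \left(4 - 5\right)\right) = - 270 \left(-8 - 4 \cdot 2 \left(-1\right)\right) = - 270 \left(-8 - -8\right) = - 270 \left(-8 + 8\right) = \left(-270\right) 0 = 0$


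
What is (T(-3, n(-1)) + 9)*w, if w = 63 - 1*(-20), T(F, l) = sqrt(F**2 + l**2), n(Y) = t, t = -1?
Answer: 747 + 83*sqrt(10) ≈ 1009.5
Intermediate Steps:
n(Y) = -1
w = 83 (w = 63 + 20 = 83)
(T(-3, n(-1)) + 9)*w = (sqrt((-3)**2 + (-1)**2) + 9)*83 = (sqrt(9 + 1) + 9)*83 = (sqrt(10) + 9)*83 = (9 + sqrt(10))*83 = 747 + 83*sqrt(10)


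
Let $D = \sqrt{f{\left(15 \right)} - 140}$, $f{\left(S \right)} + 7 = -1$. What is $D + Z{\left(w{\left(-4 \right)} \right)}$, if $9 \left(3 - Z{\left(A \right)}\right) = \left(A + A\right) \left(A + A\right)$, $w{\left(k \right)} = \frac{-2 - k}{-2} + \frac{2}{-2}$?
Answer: $\frac{11}{9} + 2 i \sqrt{37} \approx 1.2222 + 12.166 i$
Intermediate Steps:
$f{\left(S \right)} = -8$ ($f{\left(S \right)} = -7 - 1 = -8$)
$w{\left(k \right)} = \frac{k}{2}$ ($w{\left(k \right)} = \left(-2 - k\right) \left(- \frac{1}{2}\right) + 2 \left(- \frac{1}{2}\right) = \left(1 + \frac{k}{2}\right) - 1 = \frac{k}{2}$)
$Z{\left(A \right)} = 3 - \frac{4 A^{2}}{9}$ ($Z{\left(A \right)} = 3 - \frac{\left(A + A\right) \left(A + A\right)}{9} = 3 - \frac{2 A 2 A}{9} = 3 - \frac{4 A^{2}}{9}$)
$D = 2 i \sqrt{37}$ ($D = \sqrt{-8 - 140} = \sqrt{-148} = 2 i \sqrt{37} \approx 12.166 i$)
$D + Z{\left(w{\left(-4 \right)} \right)} = 2 i \sqrt{37} + \left(3 - \frac{4 \left(\frac{1}{2} \left(-4\right)\right)^{2}}{9}\right) = 2 i \sqrt{37} + \left(3 - \frac{4 \left(-2\right)^{2}}{9}\right) = 2 i \sqrt{37} + \left(3 - \frac{16}{9}\right) = 2 i \sqrt{37} + \frac{11}{9} = \frac{11}{9} + 2 i \sqrt{37}$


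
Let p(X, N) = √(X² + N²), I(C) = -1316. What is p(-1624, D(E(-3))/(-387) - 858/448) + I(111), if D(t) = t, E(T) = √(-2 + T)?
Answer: -1316 + √(19819405371826993 + 74378304*I*√5)/86688 ≈ 308.0 + 6.8139e-6*I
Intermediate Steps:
p(X, N) = √(N² + X²)
p(-1624, D(E(-3))/(-387) - 858/448) + I(111) = √((√(-2 - 3)/(-387) - 858/448)² + (-1624)²) - 1316 = √((√(-5)*(-1/387) - 858*1/448)² + 2637376) - 1316 = √(((I*√5)*(-1/387) - 429/224)² + 2637376) - 1316 = √((-I*√5/387 - 429/224)² + 2637376) - 1316 = √((-429/224 - I*√5/387)² + 2637376) - 1316 = √(2637376 + (-429/224 - I*√5/387)²) - 1316 = -1316 + √(2637376 + (-429/224 - I*√5/387)²)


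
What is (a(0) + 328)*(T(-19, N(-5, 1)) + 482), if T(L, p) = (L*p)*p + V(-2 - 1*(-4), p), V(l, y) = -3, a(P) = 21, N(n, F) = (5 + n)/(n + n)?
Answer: 167171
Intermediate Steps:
N(n, F) = (5 + n)/(2*n) (N(n, F) = (5 + n)/((2*n)) = (5 + n)*(1/(2*n)) = (5 + n)/(2*n))
T(L, p) = -3 + L*p² (T(L, p) = (L*p)*p - 3 = L*p² - 3 = -3 + L*p²)
(a(0) + 328)*(T(-19, N(-5, 1)) + 482) = (21 + 328)*((-3 - 19*(5 - 5)²/100) + 482) = 349*((-3 - 19*((½)*(-⅕)*0)²) + 482) = 349*((-3 - 19*0²) + 482) = 349*((-3 - 19*0) + 482) = 349*((-3 + 0) + 482) = 349*(-3 + 482) = 349*479 = 167171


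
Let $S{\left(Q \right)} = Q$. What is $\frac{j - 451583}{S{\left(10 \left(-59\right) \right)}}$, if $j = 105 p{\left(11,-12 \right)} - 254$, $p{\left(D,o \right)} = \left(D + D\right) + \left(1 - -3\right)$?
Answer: $\frac{449107}{590} \approx 761.2$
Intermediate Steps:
$p{\left(D,o \right)} = 4 + 2 D$ ($p{\left(D,o \right)} = 2 D + \left(1 + 3\right) = 2 D + 4 = 4 + 2 D$)
$j = 2476$ ($j = 105 \left(4 + 2 \cdot 11\right) - 254 = 105 \left(4 + 22\right) - 254 = 105 \cdot 26 - 254 = 2730 - 254 = 2476$)
$\frac{j - 451583}{S{\left(10 \left(-59\right) \right)}} = \frac{2476 - 451583}{10 \left(-59\right)} = \frac{2476 - 451583}{-590} = \left(-449107\right) \left(- \frac{1}{590}\right) = \frac{449107}{590}$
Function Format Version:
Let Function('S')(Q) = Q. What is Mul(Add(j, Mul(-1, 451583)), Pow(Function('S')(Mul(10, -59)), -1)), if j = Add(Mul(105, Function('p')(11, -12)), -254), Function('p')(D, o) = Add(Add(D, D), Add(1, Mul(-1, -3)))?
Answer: Rational(449107, 590) ≈ 761.20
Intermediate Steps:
Function('p')(D, o) = Add(4, Mul(2, D)) (Function('p')(D, o) = Add(Mul(2, D), Add(1, 3)) = Add(Mul(2, D), 4) = Add(4, Mul(2, D)))
j = 2476 (j = Add(Mul(105, Add(4, Mul(2, 11))), -254) = Add(Mul(105, Add(4, 22)), -254) = Add(Mul(105, 26), -254) = Add(2730, -254) = 2476)
Mul(Add(j, Mul(-1, 451583)), Pow(Function('S')(Mul(10, -59)), -1)) = Mul(Add(2476, Mul(-1, 451583)), Pow(Mul(10, -59), -1)) = Mul(Add(2476, -451583), Pow(-590, -1)) = Mul(-449107, Rational(-1, 590)) = Rational(449107, 590)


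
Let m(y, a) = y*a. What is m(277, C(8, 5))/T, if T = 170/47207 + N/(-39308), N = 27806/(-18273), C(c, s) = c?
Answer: 37569633974549904/61709701061 ≈ 6.0881e+5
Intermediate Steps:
N = -27806/18273 (N = 27806*(-1/18273) = -27806/18273 ≈ -1.5217)
m(y, a) = a*y
T = 61709701061/16953805945194 (T = 170/47207 - 27806/18273/(-39308) = 170*(1/47207) - 27806/18273*(-1/39308) = 170/47207 + 13903/359137542 = 61709701061/16953805945194 ≈ 0.0036399)
m(277, C(8, 5))/T = (8*277)/(61709701061/16953805945194) = 2216*(16953805945194/61709701061) = 37569633974549904/61709701061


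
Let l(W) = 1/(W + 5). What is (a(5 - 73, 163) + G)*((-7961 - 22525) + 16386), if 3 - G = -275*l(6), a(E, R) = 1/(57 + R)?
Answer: -4343505/11 ≈ -3.9486e+5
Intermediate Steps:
l(W) = 1/(5 + W)
G = 28 (G = 3 - (-275)/(5 + 6) = 3 - (-275)/11 = 3 - 1*(-25) = 3 + 25 = 28)
(a(5 - 73, 163) + G)*((-7961 - 22525) + 16386) = (1/(57 + 163) + 28)*((-7961 - 22525) + 16386) = (1/220 + 28)*(-30486 + 16386) = (1/220 + 28)*(-14100) = (6161/220)*(-14100) = -4343505/11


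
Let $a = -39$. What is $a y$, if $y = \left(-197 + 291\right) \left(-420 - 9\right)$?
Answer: $1572714$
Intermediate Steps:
$y = -40326$ ($y = 94 \left(-429\right) = -40326$)
$a y = \left(-39\right) \left(-40326\right) = 1572714$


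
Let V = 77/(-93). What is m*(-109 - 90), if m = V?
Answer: 15323/93 ≈ 164.76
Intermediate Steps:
V = -77/93 (V = 77*(-1/93) = -77/93 ≈ -0.82796)
m = -77/93 ≈ -0.82796
m*(-109 - 90) = -77*(-109 - 90)/93 = -77/93*(-199) = 15323/93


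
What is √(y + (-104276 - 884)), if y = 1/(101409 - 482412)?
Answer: I*√15265371157087443/381003 ≈ 324.28*I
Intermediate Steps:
y = -1/381003 (y = 1/(-381003) = -1/381003 ≈ -2.6247e-6)
√(y + (-104276 - 884)) = √(-1/381003 + (-104276 - 884)) = √(-1/381003 - 105160) = √(-40066275481/381003) = I*√15265371157087443/381003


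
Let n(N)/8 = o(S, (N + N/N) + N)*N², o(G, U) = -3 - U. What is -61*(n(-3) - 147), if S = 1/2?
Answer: 183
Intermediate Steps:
S = ½ (S = 1*(½) = ½ ≈ 0.50000)
n(N) = 8*N²*(-4 - 2*N) (n(N) = 8*((-3 - ((N + N/N) + N))*N²) = 8*((-3 - ((N + 1) + N))*N²) = 8*((-3 - ((1 + N) + N))*N²) = 8*((-3 - (1 + 2*N))*N²) = 8*((-3 + (-1 - 2*N))*N²) = 8*((-4 - 2*N)*N²) = 8*(N²*(-4 - 2*N)) = 8*N²*(-4 - 2*N))
-61*(n(-3) - 147) = -61*(16*(-3)²*(-2 - 1*(-3)) - 147) = -61*(16*9*(-2 + 3) - 147) = -61*(16*9*1 - 147) = -61*(144 - 147) = -61*(-3) = 183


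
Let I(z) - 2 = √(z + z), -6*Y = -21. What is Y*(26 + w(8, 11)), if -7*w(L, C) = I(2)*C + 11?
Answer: 127/2 ≈ 63.500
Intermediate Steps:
Y = 7/2 (Y = -⅙*(-21) = 7/2 ≈ 3.5000)
I(z) = 2 + √2*√z (I(z) = 2 + √(z + z) = 2 + √(2*z) = 2 + √2*√z)
w(L, C) = -11/7 - 4*C/7 (w(L, C) = -((2 + √2*√2)*C + 11)/7 = -((2 + 2)*C + 11)/7 = -(4*C + 11)/7 = -(11 + 4*C)/7 = -11/7 - 4*C/7)
Y*(26 + w(8, 11)) = 7*(26 + (-11/7 - 4/7*11))/2 = 7*(26 + (-11/7 - 44/7))/2 = 7*(26 - 55/7)/2 = (7/2)*(127/7) = 127/2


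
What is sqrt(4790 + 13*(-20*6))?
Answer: sqrt(3230) ≈ 56.833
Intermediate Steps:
sqrt(4790 + 13*(-20*6)) = sqrt(4790 + 13*(-120)) = sqrt(4790 - 1560) = sqrt(3230)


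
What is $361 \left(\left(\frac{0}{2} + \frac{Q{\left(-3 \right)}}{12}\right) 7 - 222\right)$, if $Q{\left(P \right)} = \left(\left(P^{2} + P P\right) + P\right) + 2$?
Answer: $- \frac{918745}{12} \approx -76562.0$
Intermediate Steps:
$Q{\left(P \right)} = 2 + P + 2 P^{2}$ ($Q{\left(P \right)} = \left(\left(P^{2} + P^{2}\right) + P\right) + 2 = \left(2 P^{2} + P\right) + 2 = \left(P + 2 P^{2}\right) + 2 = 2 + P + 2 P^{2}$)
$361 \left(\left(\frac{0}{2} + \frac{Q{\left(-3 \right)}}{12}\right) 7 - 222\right) = 361 \left(\left(\frac{0}{2} + \frac{2 - 3 + 2 \left(-3\right)^{2}}{12}\right) 7 - 222\right) = 361 \left(\left(0 \cdot \frac{1}{2} + \left(2 - 3 + 2 \cdot 9\right) \frac{1}{12}\right) 7 - 222\right) = 361 \left(\left(0 + \left(2 - 3 + 18\right) \frac{1}{12}\right) 7 - 222\right) = 361 \left(\left(0 + 17 \cdot \frac{1}{12}\right) 7 - 222\right) = 361 \left(\left(0 + \frac{17}{12}\right) 7 - 222\right) = 361 \left(\frac{17}{12} \cdot 7 - 222\right) = 361 \left(\frac{119}{12} - 222\right) = 361 \left(- \frac{2545}{12}\right) = - \frac{918745}{12}$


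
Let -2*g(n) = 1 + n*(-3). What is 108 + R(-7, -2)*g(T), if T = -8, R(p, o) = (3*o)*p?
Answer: -417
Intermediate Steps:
R(p, o) = 3*o*p
g(n) = -½ + 3*n/2 (g(n) = -(1 + n*(-3))/2 = -(1 - 3*n)/2 = -½ + 3*n/2)
108 + R(-7, -2)*g(T) = 108 + (3*(-2)*(-7))*(-½ + (3/2)*(-8)) = 108 + 42*(-½ - 12) = 108 + 42*(-25/2) = 108 - 525 = -417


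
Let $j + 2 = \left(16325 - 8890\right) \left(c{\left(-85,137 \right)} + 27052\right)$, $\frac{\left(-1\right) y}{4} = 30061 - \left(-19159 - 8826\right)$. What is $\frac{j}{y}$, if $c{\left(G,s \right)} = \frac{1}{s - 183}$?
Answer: $- \frac{9252046993}{10680464} \approx -866.26$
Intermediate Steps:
$c{\left(G,s \right)} = \frac{1}{-183 + s}$
$y = -232184$ ($y = - 4 \left(30061 - \left(-19159 - 8826\right)\right) = - 4 \left(30061 - -27985\right) = - 4 \left(30061 + 27985\right) = \left(-4\right) 58046 = -232184$)
$j = \frac{9252046993}{46}$ ($j = -2 + \left(16325 - 8890\right) \left(\frac{1}{-183 + 137} + 27052\right) = -2 + 7435 \left(\frac{1}{-46} + 27052\right) = -2 + 7435 \left(- \frac{1}{46} + 27052\right) = -2 + 7435 \cdot \frac{1244391}{46} = -2 + \frac{9252047085}{46} = \frac{9252046993}{46} \approx 2.0113 \cdot 10^{8}$)
$\frac{j}{y} = \frac{9252046993}{46 \left(-232184\right)} = \frac{9252046993}{46} \left(- \frac{1}{232184}\right) = - \frac{9252046993}{10680464}$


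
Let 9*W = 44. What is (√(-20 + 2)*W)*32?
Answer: 1408*I*√2/3 ≈ 663.74*I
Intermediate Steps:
W = 44/9 (W = (⅑)*44 = 44/9 ≈ 4.8889)
(√(-20 + 2)*W)*32 = (√(-20 + 2)*(44/9))*32 = (√(-18)*(44/9))*32 = ((3*I*√2)*(44/9))*32 = (44*I*√2/3)*32 = 1408*I*√2/3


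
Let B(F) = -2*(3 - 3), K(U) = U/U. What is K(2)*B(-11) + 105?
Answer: 105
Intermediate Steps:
K(U) = 1
B(F) = 0 (B(F) = -2*0 = 0)
K(2)*B(-11) + 105 = 1*0 + 105 = 0 + 105 = 105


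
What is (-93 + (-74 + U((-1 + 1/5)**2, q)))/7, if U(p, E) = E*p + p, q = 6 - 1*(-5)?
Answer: -569/25 ≈ -22.760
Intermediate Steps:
q = 11 (q = 6 + 5 = 11)
U(p, E) = p + E*p
(-93 + (-74 + U((-1 + 1/5)**2, q)))/7 = (-93 + (-74 + (-1 + 1/5)**2*(1 + 11)))/7 = (-93 + (-74 + (-1 + 1/5)**2*12))*(1/7) = (-93 + (-74 + (-4/5)**2*12))*(1/7) = (-93 + (-74 + (16/25)*12))*(1/7) = (-93 + (-74 + 192/25))*(1/7) = (-93 - 1658/25)*(1/7) = -3983/25*1/7 = -569/25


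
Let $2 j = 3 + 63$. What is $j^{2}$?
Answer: $1089$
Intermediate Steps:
$j = 33$ ($j = \frac{3 + 63}{2} = \frac{1}{2} \cdot 66 = 33$)
$j^{2} = 33^{2} = 1089$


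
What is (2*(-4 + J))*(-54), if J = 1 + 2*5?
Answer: -756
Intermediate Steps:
J = 11 (J = 1 + 10 = 11)
(2*(-4 + J))*(-54) = (2*(-4 + 11))*(-54) = (2*7)*(-54) = 14*(-54) = -756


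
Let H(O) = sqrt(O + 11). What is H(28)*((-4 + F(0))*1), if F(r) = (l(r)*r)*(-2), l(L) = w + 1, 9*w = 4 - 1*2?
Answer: -4*sqrt(39) ≈ -24.980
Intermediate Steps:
w = 2/9 (w = (4 - 1*2)/9 = (4 - 2)/9 = (1/9)*2 = 2/9 ≈ 0.22222)
H(O) = sqrt(11 + O)
l(L) = 11/9 (l(L) = 2/9 + 1 = 11/9)
F(r) = -22*r/9 (F(r) = (11*r/9)*(-2) = -22*r/9)
H(28)*((-4 + F(0))*1) = sqrt(11 + 28)*((-4 - 22/9*0)*1) = sqrt(39)*((-4 + 0)*1) = sqrt(39)*(-4*1) = sqrt(39)*(-4) = -4*sqrt(39)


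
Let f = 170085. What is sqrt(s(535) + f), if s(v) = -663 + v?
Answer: sqrt(169957) ≈ 412.26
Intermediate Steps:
sqrt(s(535) + f) = sqrt((-663 + 535) + 170085) = sqrt(-128 + 170085) = sqrt(169957)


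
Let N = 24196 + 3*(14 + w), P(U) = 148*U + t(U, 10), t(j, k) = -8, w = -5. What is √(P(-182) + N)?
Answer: I*√2721 ≈ 52.163*I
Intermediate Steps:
P(U) = -8 + 148*U (P(U) = 148*U - 8 = -8 + 148*U)
N = 24223 (N = 24196 + 3*(14 - 5) = 24196 + 3*9 = 24196 + 27 = 24223)
√(P(-182) + N) = √((-8 + 148*(-182)) + 24223) = √((-8 - 26936) + 24223) = √(-26944 + 24223) = √(-2721) = I*√2721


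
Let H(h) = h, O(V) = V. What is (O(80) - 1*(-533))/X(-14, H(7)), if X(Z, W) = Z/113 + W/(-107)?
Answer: -7411783/2289 ≈ -3238.0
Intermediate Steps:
X(Z, W) = -W/107 + Z/113 (X(Z, W) = Z*(1/113) + W*(-1/107) = Z/113 - W/107 = -W/107 + Z/113)
(O(80) - 1*(-533))/X(-14, H(7)) = (80 - 1*(-533))/(-1/107*7 + (1/113)*(-14)) = (80 + 533)/(-7/107 - 14/113) = 613/(-2289/12091) = 613*(-12091/2289) = -7411783/2289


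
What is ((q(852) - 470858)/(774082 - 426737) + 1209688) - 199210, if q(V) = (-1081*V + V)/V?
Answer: 350984008972/347345 ≈ 1.0105e+6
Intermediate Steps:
q(V) = -1080 (q(V) = (-1080*V)/V = -1080)
((q(852) - 470858)/(774082 - 426737) + 1209688) - 199210 = ((-1080 - 470858)/(774082 - 426737) + 1209688) - 199210 = (-471938/347345 + 1209688) - 199210 = 420178606422/347345 - 199210 = 350984008972/347345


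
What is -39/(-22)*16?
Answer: 312/11 ≈ 28.364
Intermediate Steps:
-39/(-22)*16 = -39*(-1/22)*16 = (39/22)*16 = 312/11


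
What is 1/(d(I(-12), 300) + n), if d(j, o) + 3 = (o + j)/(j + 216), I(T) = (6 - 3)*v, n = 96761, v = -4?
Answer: 17/1644910 ≈ 1.0335e-5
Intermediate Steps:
I(T) = -12 (I(T) = (6 - 3)*(-4) = 3*(-4) = -12)
d(j, o) = -3 + (j + o)/(216 + j) (d(j, o) = -3 + (o + j)/(j + 216) = -3 + (j + o)/(216 + j))
1/(d(I(-12), 300) + n) = 1/((-648 + 300 - 2*(-12))/(216 - 12) + 96761) = 1/((-648 + 300 + 24)/204 + 96761) = 1/((1/204)*(-324) + 96761) = 1/(-27/17 + 96761) = 1/(1644910/17) = 17/1644910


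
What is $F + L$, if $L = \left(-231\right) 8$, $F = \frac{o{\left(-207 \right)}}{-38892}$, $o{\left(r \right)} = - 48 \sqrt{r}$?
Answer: $-1848 + \frac{12 i \sqrt{23}}{3241} \approx -1848.0 + 0.017757 i$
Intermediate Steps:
$F = \frac{12 i \sqrt{23}}{3241}$ ($F = \frac{\left(-48\right) \sqrt{-207}}{-38892} = - 48 \cdot 3 i \sqrt{23} \left(- \frac{1}{38892}\right) = - 144 i \sqrt{23} \left(- \frac{1}{38892}\right) = \frac{12 i \sqrt{23}}{3241} \approx 0.017757 i$)
$L = -1848$
$F + L = \frac{12 i \sqrt{23}}{3241} - 1848 = -1848 + \frac{12 i \sqrt{23}}{3241}$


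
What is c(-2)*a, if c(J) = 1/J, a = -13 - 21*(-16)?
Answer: -323/2 ≈ -161.50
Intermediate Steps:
a = 323 (a = -13 + 336 = 323)
c(-2)*a = 323/(-2) = -½*323 = -323/2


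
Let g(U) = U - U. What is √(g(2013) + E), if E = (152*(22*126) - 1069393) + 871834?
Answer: 3*√24865 ≈ 473.06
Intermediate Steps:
g(U) = 0
E = 223785 (E = (152*2772 - 1069393) + 871834 = (421344 - 1069393) + 871834 = -648049 + 871834 = 223785)
√(g(2013) + E) = √(0 + 223785) = √223785 = 3*√24865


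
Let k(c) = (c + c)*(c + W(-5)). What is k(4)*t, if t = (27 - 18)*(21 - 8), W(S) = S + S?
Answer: -5616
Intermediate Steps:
W(S) = 2*S
t = 117 (t = 9*13 = 117)
k(c) = 2*c*(-10 + c) (k(c) = (c + c)*(c + 2*(-5)) = (2*c)*(c - 10) = (2*c)*(-10 + c) = 2*c*(-10 + c))
k(4)*t = (2*4*(-10 + 4))*117 = (2*4*(-6))*117 = -48*117 = -5616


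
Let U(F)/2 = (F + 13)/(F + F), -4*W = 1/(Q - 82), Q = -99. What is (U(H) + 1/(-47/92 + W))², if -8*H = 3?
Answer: 634536100/499849 ≈ 1269.5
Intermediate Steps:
W = 1/724 (W = -1/(4*(-99 - 82)) = -¼/(-181) = -¼*(-1/181) = 1/724 ≈ 0.0013812)
H = -3/8 (H = -⅛*3 = -3/8 ≈ -0.37500)
U(F) = (13 + F)/F (U(F) = 2*((F + 13)/(F + F)) = 2*((13 + F)/((2*F))) = 2*((13 + F)*(1/(2*F))) = 2*((13 + F)/(2*F)) = (13 + F)/F)
(U(H) + 1/(-47/92 + W))² = ((13 - 3/8)/(-3/8) + 1/(-47/92 + 1/724))² = (-8/3*101/8 + 1/(-47*1/92 + 1/724))² = (-101/3 + 1/(-47/92 + 1/724))² = (-101/3 + 1/(-2121/4163))² = (-101/3 - 4163/2121)² = (-25190/707)² = 634536100/499849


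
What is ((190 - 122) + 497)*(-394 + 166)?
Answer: -128820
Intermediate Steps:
((190 - 122) + 497)*(-394 + 166) = (68 + 497)*(-228) = 565*(-228) = -128820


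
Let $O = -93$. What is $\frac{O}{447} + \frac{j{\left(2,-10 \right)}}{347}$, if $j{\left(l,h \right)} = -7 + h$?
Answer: $- \frac{13290}{51703} \approx -0.25704$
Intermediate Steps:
$\frac{O}{447} + \frac{j{\left(2,-10 \right)}}{347} = - \frac{93}{447} + \frac{-7 - 10}{347} = \left(-93\right) \frac{1}{447} - \frac{17}{347} = - \frac{31}{149} - \frac{17}{347} = - \frac{13290}{51703}$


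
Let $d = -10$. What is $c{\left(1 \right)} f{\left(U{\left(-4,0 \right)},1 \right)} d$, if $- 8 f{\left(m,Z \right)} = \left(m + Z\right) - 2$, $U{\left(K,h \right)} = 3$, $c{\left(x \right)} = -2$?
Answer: $-5$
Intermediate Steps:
$f{\left(m,Z \right)} = \frac{1}{4} - \frac{Z}{8} - \frac{m}{8}$ ($f{\left(m,Z \right)} = - \frac{\left(m + Z\right) - 2}{8} = - \frac{\left(Z + m\right) - 2}{8} = - \frac{-2 + Z + m}{8} = \frac{1}{4} - \frac{Z}{8} - \frac{m}{8}$)
$c{\left(1 \right)} f{\left(U{\left(-4,0 \right)},1 \right)} d = - 2 \left(\frac{1}{4} - \frac{1}{8} - \frac{3}{8}\right) \left(-10\right) = \left(-2\right) \left(- \frac{1}{4}\right) \left(-10\right) = \frac{1}{2} \left(-10\right) = -5$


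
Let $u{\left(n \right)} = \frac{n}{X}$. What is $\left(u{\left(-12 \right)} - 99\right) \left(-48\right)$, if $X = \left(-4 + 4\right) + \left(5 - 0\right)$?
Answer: $\frac{24336}{5} \approx 4867.2$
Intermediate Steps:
$X = 5$ ($X = 0 + \left(5 + 0\right) = 0 + 5 = 5$)
$u{\left(n \right)} = \frac{n}{5}$
$\left(u{\left(-12 \right)} - 99\right) \left(-48\right) = \left(\frac{1}{5} \left(-12\right) - 99\right) \left(-48\right) = \left(- \frac{12}{5} - 99\right) \left(-48\right) = \left(- \frac{507}{5}\right) \left(-48\right) = \frac{24336}{5}$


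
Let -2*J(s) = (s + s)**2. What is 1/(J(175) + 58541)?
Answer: -1/2709 ≈ -0.00036914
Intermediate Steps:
J(s) = -2*s**2 (J(s) = -(s + s)**2/2 = -4*s**2/2 = -2*s**2)
1/(J(175) + 58541) = 1/(-2*175**2 + 58541) = 1/(-2*30625 + 58541) = 1/(-61250 + 58541) = 1/(-2709) = -1/2709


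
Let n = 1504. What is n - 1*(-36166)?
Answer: 37670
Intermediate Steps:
n - 1*(-36166) = 1504 - 1*(-36166) = 1504 + 36166 = 37670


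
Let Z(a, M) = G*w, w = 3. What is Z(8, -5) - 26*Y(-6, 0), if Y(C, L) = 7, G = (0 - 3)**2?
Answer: -155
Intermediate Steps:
G = 9 (G = (-3)**2 = 9)
Z(a, M) = 27 (Z(a, M) = 9*3 = 27)
Z(8, -5) - 26*Y(-6, 0) = 27 - 26*7 = 27 - 182 = -155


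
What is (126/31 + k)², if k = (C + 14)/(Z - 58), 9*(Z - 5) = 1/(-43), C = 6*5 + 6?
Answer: 984720813561/101083300096 ≈ 9.7417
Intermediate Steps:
C = 36 (C = 30 + 6 = 36)
Z = 1934/387 (Z = 5 + (⅑)/(-43) = 5 + (⅑)*(-1/43) = 5 - 1/387 = 1934/387 ≈ 4.9974)
k = -9675/10256 (k = (36 + 14)/(1934/387 - 58) = 50/(-20512/387) = 50*(-387/20512) = -9675/10256 ≈ -0.94335)
(126/31 + k)² = (126/31 - 9675/10256)² = (992331/317936)² = 984720813561/101083300096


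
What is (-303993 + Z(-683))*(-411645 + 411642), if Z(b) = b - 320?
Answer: 914988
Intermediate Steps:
Z(b) = -320 + b
(-303993 + Z(-683))*(-411645 + 411642) = (-303993 + (-320 - 683))*(-411645 + 411642) = (-303993 - 1003)*(-3) = -304996*(-3) = 914988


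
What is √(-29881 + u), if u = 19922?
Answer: I*√9959 ≈ 99.795*I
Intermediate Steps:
√(-29881 + u) = √(-29881 + 19922) = √(-9959) = I*√9959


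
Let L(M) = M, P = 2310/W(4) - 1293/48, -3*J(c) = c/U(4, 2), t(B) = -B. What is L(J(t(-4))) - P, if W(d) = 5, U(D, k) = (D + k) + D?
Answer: -104447/240 ≈ -435.20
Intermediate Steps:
U(D, k) = k + 2*D
J(c) = -c/30 (J(c) = -c/(3*(2 + 2*4)) = -c/(3*(2 + 8)) = -c/(3*10) = -c/30)
P = 6961/16 (P = 2310/5 - 1293/48 = 2310*(⅕) - 1293*1/48 = 462 - 431/16 = 6961/16 ≈ 435.06)
L(J(t(-4))) - P = -(-1)*(-4)/30 - 1*6961/16 = -1/30*4 - 6961/16 = -2/15 - 6961/16 = -104447/240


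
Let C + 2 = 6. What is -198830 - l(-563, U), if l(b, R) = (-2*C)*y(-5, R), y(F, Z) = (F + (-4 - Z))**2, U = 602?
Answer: 2787738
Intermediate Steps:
y(F, Z) = (-4 + F - Z)**2
C = 4 (C = -2 + 6 = 4)
l(b, R) = -8*(9 + R)**2 (l(b, R) = (-2*4)*(4 + R - 1*(-5))**2 = -8*(4 + R + 5)**2 = -8*(9 + R)**2)
-198830 - l(-563, U) = -198830 - (-8)*(9 + 602)**2 = -198830 - (-8)*611**2 = -198830 - (-8)*373321 = -198830 - 1*(-2986568) = -198830 + 2986568 = 2787738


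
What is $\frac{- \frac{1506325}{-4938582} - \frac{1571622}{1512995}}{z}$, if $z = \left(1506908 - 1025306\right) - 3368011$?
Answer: $\frac{498411084239}{1960672000194166710} \approx 2.542 \cdot 10^{-7}$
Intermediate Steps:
$z = -2886409$ ($z = 481602 - 3368011 = -2886409$)
$\frac{- \frac{1506325}{-4938582} - \frac{1571622}{1512995}}{z} = \frac{- \frac{1506325}{-4938582} - \frac{1571622}{1512995}}{-2886409} = \left(\left(-1506325\right) \left(- \frac{1}{4938582}\right) - \frac{1571622}{1512995}\right) \left(- \frac{1}{2886409}\right) = \left(\frac{1506325}{4938582} - \frac{1571622}{1512995}\right) \left(- \frac{1}{2886409}\right) = \left(- \frac{498411084239}{679277261190}\right) \left(- \frac{1}{2886409}\right) = \frac{498411084239}{1960672000194166710}$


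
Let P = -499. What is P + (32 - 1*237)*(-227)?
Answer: 46036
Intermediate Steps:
P + (32 - 1*237)*(-227) = -499 + (32 - 1*237)*(-227) = -499 + (32 - 237)*(-227) = -499 - 205*(-227) = -499 + 46535 = 46036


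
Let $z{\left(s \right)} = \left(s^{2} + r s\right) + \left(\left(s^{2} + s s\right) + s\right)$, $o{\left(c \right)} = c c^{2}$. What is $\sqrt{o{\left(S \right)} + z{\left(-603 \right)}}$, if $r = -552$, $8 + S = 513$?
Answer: $23 \sqrt{246145} \approx 11411.0$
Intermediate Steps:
$S = 505$ ($S = -8 + 513 = 505$)
$o{\left(c \right)} = c^{3}$
$z{\left(s \right)} = - 551 s + 3 s^{2}$ ($z{\left(s \right)} = \left(s^{2} - 552 s\right) + \left(\left(s^{2} + s s\right) + s\right) = \left(s^{2} - 552 s\right) + \left(\left(s^{2} + s^{2}\right) + s\right) = \left(s^{2} - 552 s\right) + \left(2 s^{2} + s\right) = \left(s^{2} - 552 s\right) + \left(s + 2 s^{2}\right) = - 551 s + 3 s^{2}$)
$\sqrt{o{\left(S \right)} + z{\left(-603 \right)}} = \sqrt{505^{3} - 603 \left(-551 + 3 \left(-603\right)\right)} = \sqrt{128787625 - 603 \left(-551 - 1809\right)} = \sqrt{128787625 - -1423080} = \sqrt{128787625 + 1423080} = \sqrt{130210705} = 23 \sqrt{246145}$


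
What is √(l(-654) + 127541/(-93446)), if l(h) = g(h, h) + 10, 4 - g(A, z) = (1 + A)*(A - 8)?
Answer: 3*I*√419408665338382/93446 ≈ 657.47*I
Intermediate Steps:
g(A, z) = 4 - (1 + A)*(-8 + A) (g(A, z) = 4 - (1 + A)*(A - 8) = 4 - (1 + A)*(-8 + A))
l(h) = 22 - h² + 7*h (l(h) = (12 - h² + 7*h) + 10 = 22 - h² + 7*h)
√(l(-654) + 127541/(-93446)) = √((22 - 1*(-654)² + 7*(-654)) + 127541/(-93446)) = √((22 - 1*427716 - 4578) + 127541*(-1/93446)) = √((22 - 427716 - 4578) - 127541/93446) = √(-432272 - 127541/93446) = √(-40394216853/93446) = 3*I*√419408665338382/93446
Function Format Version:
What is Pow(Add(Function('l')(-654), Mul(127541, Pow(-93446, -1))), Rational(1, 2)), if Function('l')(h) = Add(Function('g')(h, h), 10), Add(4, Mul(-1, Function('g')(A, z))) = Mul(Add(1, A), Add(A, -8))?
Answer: Mul(Rational(3, 93446), I, Pow(419408665338382, Rational(1, 2))) ≈ Mul(657.47, I)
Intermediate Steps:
Function('g')(A, z) = Add(4, Mul(-1, Add(1, A), Add(-8, A))) (Function('g')(A, z) = Add(4, Mul(-1, Mul(Add(1, A), Add(A, -8)))) = Add(4, Mul(-1, Mul(Add(1, A), Add(-8, A)))) = Add(4, Mul(-1, Add(1, A), Add(-8, A))))
Function('l')(h) = Add(22, Mul(-1, Pow(h, 2)), Mul(7, h)) (Function('l')(h) = Add(Add(12, Mul(-1, Pow(h, 2)), Mul(7, h)), 10) = Add(22, Mul(-1, Pow(h, 2)), Mul(7, h)))
Pow(Add(Function('l')(-654), Mul(127541, Pow(-93446, -1))), Rational(1, 2)) = Pow(Add(Add(22, Mul(-1, Pow(-654, 2)), Mul(7, -654)), Mul(127541, Pow(-93446, -1))), Rational(1, 2)) = Pow(Add(Add(22, Mul(-1, 427716), -4578), Mul(127541, Rational(-1, 93446))), Rational(1, 2)) = Pow(Add(Add(22, -427716, -4578), Rational(-127541, 93446)), Rational(1, 2)) = Pow(Add(-432272, Rational(-127541, 93446)), Rational(1, 2)) = Pow(Rational(-40394216853, 93446), Rational(1, 2)) = Mul(Rational(3, 93446), I, Pow(419408665338382, Rational(1, 2)))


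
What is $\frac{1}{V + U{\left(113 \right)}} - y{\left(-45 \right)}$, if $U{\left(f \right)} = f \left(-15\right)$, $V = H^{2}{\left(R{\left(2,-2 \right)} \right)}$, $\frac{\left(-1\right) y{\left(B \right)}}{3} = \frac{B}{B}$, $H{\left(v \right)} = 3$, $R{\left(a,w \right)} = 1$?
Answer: $\frac{5057}{1686} \approx 2.9994$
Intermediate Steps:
$y{\left(B \right)} = -3$ ($y{\left(B \right)} = - 3 \frac{B}{B} = \left(-3\right) 1 = -3$)
$V = 9$ ($V = 3^{2} = 9$)
$U{\left(f \right)} = - 15 f$
$\frac{1}{V + U{\left(113 \right)}} - y{\left(-45 \right)} = \frac{1}{9 - 1695} - -3 = \frac{1}{9 - 1695} + 3 = \frac{1}{-1686} + 3 = - \frac{1}{1686} + 3 = \frac{5057}{1686}$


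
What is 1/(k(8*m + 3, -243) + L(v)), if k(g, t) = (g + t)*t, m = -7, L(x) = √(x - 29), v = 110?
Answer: 1/71937 ≈ 1.3901e-5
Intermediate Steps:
L(x) = √(-29 + x)
k(g, t) = t*(g + t)
1/(k(8*m + 3, -243) + L(v)) = 1/(-243*((8*(-7) + 3) - 243) + √(-29 + 110)) = 1/(-243*((-56 + 3) - 243) + √81) = 1/(-243*(-53 - 243) + 9) = 1/(-243*(-296) + 9) = 1/(71928 + 9) = 1/71937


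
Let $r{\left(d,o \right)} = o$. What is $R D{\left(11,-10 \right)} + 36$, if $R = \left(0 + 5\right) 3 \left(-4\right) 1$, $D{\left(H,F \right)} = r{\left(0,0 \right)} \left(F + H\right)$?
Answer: $36$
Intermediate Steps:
$D{\left(H,F \right)} = 0$ ($D{\left(H,F \right)} = 0 \left(F + H\right) = 0$)
$R = -60$ ($R = 5 \left(-12\right) 1 = \left(-60\right) 1 = -60$)
$R D{\left(11,-10 \right)} + 36 = \left(-60\right) 0 + 36 = 0 + 36 = 36$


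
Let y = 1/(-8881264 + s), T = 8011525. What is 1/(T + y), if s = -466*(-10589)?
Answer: 3946790/31619806754749 ≈ 1.2482e-7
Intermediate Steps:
s = 4934474
y = -1/3946790 (y = 1/(-8881264 + 4934474) = 1/(-3946790) = -1/3946790 ≈ -2.5337e-7)
1/(T + y) = 1/(8011525 - 1/3946790) = 1/(31619806754749/3946790) = 3946790/31619806754749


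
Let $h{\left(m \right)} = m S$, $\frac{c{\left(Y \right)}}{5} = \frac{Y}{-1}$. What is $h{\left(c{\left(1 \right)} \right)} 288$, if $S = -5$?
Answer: $7200$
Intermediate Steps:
$c{\left(Y \right)} = - 5 Y$ ($c{\left(Y \right)} = 5 \frac{Y}{-1} = 5 Y \left(-1\right) = 5 \left(- Y\right) = - 5 Y$)
$h{\left(m \right)} = - 5 m$ ($h{\left(m \right)} = m \left(-5\right) = - 5 m$)
$h{\left(c{\left(1 \right)} \right)} 288 = - 5 \left(\left(-5\right) 1\right) 288 = \left(-5\right) \left(-5\right) 288 = 25 \cdot 288 = 7200$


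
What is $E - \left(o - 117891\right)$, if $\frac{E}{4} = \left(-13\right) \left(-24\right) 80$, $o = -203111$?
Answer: $420842$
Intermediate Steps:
$E = 99840$ ($E = 4 \left(-13\right) \left(-24\right) 80 = 4 \cdot 312 \cdot 80 = 4 \cdot 24960 = 99840$)
$E - \left(o - 117891\right) = 99840 - \left(-203111 - 117891\right) = 99840 - -321002 = 99840 + 321002 = 420842$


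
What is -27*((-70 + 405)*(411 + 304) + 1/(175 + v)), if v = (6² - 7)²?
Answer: -6570649827/1016 ≈ -6.4672e+6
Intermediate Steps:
v = 841 (v = (36 - 7)² = 29² = 841)
-27*((-70 + 405)*(411 + 304) + 1/(175 + v)) = -27*((-70 + 405)*(411 + 304) + 1/(175 + 841)) = -27*(335*715 + 1/1016) = -27*(239525 + 1/1016) = -27*243357401/1016 = -6570649827/1016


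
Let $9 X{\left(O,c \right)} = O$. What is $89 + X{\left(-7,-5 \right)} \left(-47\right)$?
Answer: $\frac{1130}{9} \approx 125.56$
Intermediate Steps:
$X{\left(O,c \right)} = \frac{O}{9}$
$89 + X{\left(-7,-5 \right)} \left(-47\right) = 89 + \frac{1}{9} \left(-7\right) \left(-47\right) = 89 - - \frac{329}{9} = 89 + \frac{329}{9} = \frac{1130}{9}$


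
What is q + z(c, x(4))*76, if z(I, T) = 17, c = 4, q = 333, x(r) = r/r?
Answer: 1625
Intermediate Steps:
x(r) = 1
q + z(c, x(4))*76 = 333 + 17*76 = 333 + 1292 = 1625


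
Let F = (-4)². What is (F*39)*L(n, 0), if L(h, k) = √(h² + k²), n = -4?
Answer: 2496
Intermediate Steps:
F = 16
(F*39)*L(n, 0) = (16*39)*√((-4)² + 0²) = 624*√(16 + 0) = 624*√16 = 624*4 = 2496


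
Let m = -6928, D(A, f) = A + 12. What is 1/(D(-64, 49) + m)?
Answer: -1/6980 ≈ -0.00014327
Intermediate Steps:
D(A, f) = 12 + A
1/(D(-64, 49) + m) = 1/((12 - 64) - 6928) = 1/(-52 - 6928) = 1/(-6980) = -1/6980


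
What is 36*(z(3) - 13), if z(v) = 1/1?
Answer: -432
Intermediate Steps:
z(v) = 1
36*(z(3) - 13) = 36*(1 - 13) = 36*(-12) = -432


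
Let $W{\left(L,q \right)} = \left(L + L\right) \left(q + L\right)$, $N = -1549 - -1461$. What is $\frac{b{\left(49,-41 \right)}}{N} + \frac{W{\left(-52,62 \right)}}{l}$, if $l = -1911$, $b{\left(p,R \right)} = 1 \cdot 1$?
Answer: $\frac{6893}{12936} \approx 0.53285$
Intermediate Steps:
$b{\left(p,R \right)} = 1$
$N = -88$ ($N = -1549 + 1461 = -88$)
$W{\left(L,q \right)} = 2 L \left(L + q\right)$
$\frac{b{\left(49,-41 \right)}}{N} + \frac{W{\left(-52,62 \right)}}{l} = 1 \frac{1}{-88} + \frac{2 \left(-52\right) \left(-52 + 62\right)}{-1911} = 1 \left(- \frac{1}{88}\right) + 2 \left(-52\right) 10 \left(- \frac{1}{1911}\right) = - \frac{1}{88} - - \frac{80}{147} = - \frac{1}{88} + \frac{80}{147} = \frac{6893}{12936}$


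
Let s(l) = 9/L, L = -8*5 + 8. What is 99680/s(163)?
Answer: -3189760/9 ≈ -3.5442e+5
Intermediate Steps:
L = -32 (L = -40 + 8 = -32)
s(l) = -9/32 (s(l) = 9/(-32) = 9*(-1/32) = -9/32)
99680/s(163) = 99680/(-9/32) = 99680*(-32/9) = -3189760/9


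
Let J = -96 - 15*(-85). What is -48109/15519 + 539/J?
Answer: -16118590/6098967 ≈ -2.6428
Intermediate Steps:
J = 1179 (J = -96 + 1275 = 1179)
-48109/15519 + 539/J = -48109/15519 + 539/1179 = -16118590/6098967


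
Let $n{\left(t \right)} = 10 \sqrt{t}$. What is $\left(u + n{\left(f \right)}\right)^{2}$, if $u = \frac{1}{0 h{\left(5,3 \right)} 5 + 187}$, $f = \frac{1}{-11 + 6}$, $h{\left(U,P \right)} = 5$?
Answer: $- \frac{699379}{34969} + \frac{4 i \sqrt{5}}{187} \approx -20.0 + 0.04783 i$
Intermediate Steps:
$f = - \frac{1}{5}$ ($f = \frac{1}{-5} = - \frac{1}{5} \approx -0.2$)
$u = \frac{1}{187}$ ($u = \frac{1}{0 \cdot 5 \cdot 5 + 187} = \frac{1}{0 \cdot 5 + 187} = \frac{1}{0 + 187} = \frac{1}{187} \approx 0.0053476$)
$\left(u + n{\left(f \right)}\right)^{2} = \left(\frac{1}{187} + 10 \sqrt{- \frac{1}{5}}\right)^{2} = \left(\frac{1}{187} + 10 \frac{i \sqrt{5}}{5}\right)^{2} = \left(\frac{1}{187} + 2 i \sqrt{5}\right)^{2}$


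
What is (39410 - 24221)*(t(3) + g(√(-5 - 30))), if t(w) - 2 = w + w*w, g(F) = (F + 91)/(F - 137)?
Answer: 317480478/1567 - 288591*I*√35/1567 ≈ 2.026e+5 - 1089.6*I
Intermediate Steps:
g(F) = (91 + F)/(-137 + F)
t(w) = 2 + w + w² (t(w) = 2 + (w + w*w) = 2 + (w + w²) = 2 + w + w²)
(39410 - 24221)*(t(3) + g(√(-5 - 30))) = (39410 - 24221)*((2 + 3 + 3²) + (91 + √(-5 - 30))/(-137 + √(-5 - 30))) = 15189*((2 + 3 + 9) + (91 + √(-35))/(-137 + √(-35))) = 15189*(14 + (91 + I*√35)/(-137 + I*√35)) = 212646 + 15189*(91 + I*√35)/(-137 + I*√35)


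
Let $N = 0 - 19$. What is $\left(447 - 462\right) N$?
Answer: $285$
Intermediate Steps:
$N = -19$
$\left(447 - 462\right) N = \left(447 - 462\right) \left(-19\right) = \left(-15\right) \left(-19\right) = 285$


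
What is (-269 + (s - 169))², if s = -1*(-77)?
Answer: 130321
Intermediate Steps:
s = 77
(-269 + (s - 169))² = (-269 + (77 - 169))² = (-269 - 92)² = (-361)² = 130321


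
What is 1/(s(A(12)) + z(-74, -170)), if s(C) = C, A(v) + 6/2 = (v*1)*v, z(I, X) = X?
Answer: -1/29 ≈ -0.034483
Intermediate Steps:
A(v) = -3 + v**2 (A(v) = -3 + (v*1)*v = -3 + v*v = -3 + v**2)
1/(s(A(12)) + z(-74, -170)) = 1/((-3 + 12**2) - 170) = 1/((-3 + 144) - 170) = 1/(141 - 170) = 1/(-29) = -1/29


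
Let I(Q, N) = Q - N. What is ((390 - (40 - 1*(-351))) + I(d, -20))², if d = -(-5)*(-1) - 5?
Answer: 81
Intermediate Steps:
d = -10 (d = -5*1 - 5 = -5 - 5 = -10)
((390 - (40 - 1*(-351))) + I(d, -20))² = ((390 - (40 - 1*(-351))) + (-10 - 1*(-20)))² = ((390 - (40 + 351)) + (-10 + 20))² = ((390 - 1*391) + 10)² = ((390 - 391) + 10)² = (-1 + 10)² = 9² = 81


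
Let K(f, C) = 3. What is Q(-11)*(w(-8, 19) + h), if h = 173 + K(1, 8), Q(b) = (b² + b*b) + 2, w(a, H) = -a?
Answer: 44896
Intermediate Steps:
Q(b) = 2 + 2*b² (Q(b) = (b² + b²) + 2 = 2*b² + 2 = 2 + 2*b²)
h = 176 (h = 173 + 3 = 176)
Q(-11)*(w(-8, 19) + h) = (2 + 2*(-11)²)*(-1*(-8) + 176) = (2 + 2*121)*(8 + 176) = (2 + 242)*184 = 244*184 = 44896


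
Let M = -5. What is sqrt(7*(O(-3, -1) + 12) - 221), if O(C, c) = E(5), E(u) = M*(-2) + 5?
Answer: 4*I*sqrt(2) ≈ 5.6569*I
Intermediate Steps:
E(u) = 15 (E(u) = -5*(-2) + 5 = 10 + 5 = 15)
O(C, c) = 15
sqrt(7*(O(-3, -1) + 12) - 221) = sqrt(7*(15 + 12) - 221) = sqrt(7*27 - 221) = sqrt(189 - 221) = sqrt(-32) = 4*I*sqrt(2)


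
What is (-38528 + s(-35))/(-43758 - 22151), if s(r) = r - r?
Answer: 38528/65909 ≈ 0.58456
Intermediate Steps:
s(r) = 0
(-38528 + s(-35))/(-43758 - 22151) = (-38528 + 0)/(-43758 - 22151) = -38528/(-65909) = -38528*(-1/65909) = 38528/65909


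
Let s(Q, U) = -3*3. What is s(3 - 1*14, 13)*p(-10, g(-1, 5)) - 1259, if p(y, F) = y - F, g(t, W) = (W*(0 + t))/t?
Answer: -1124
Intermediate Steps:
g(t, W) = W (g(t, W) = (W*t)/t = W)
s(Q, U) = -9
s(3 - 1*14, 13)*p(-10, g(-1, 5)) - 1259 = -9*(-10 - 1*5) - 1259 = -9*(-10 - 5) - 1259 = -9*(-15) - 1259 = 135 - 1259 = -1124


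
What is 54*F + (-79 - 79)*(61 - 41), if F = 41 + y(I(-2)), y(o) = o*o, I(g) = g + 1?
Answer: -892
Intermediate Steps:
I(g) = 1 + g
y(o) = o**2
F = 42 (F = 41 + (1 - 2)**2 = 41 + (-1)**2 = 41 + 1 = 42)
54*F + (-79 - 79)*(61 - 41) = 54*42 + (-79 - 79)*(61 - 41) = 2268 - 158*20 = 2268 - 3160 = -892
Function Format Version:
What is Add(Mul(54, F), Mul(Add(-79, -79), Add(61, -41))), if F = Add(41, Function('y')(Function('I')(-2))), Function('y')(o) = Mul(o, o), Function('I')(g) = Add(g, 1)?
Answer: -892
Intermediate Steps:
Function('I')(g) = Add(1, g)
Function('y')(o) = Pow(o, 2)
F = 42 (F = Add(41, Pow(Add(1, -2), 2)) = Add(41, Pow(-1, 2)) = Add(41, 1) = 42)
Add(Mul(54, F), Mul(Add(-79, -79), Add(61, -41))) = Add(Mul(54, 42), Mul(Add(-79, -79), Add(61, -41))) = Add(2268, Mul(-158, 20)) = Add(2268, -3160) = -892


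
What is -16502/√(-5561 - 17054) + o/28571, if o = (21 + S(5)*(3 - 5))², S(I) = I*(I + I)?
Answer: 6241/28571 + 16502*I*√22615/22615 ≈ 0.21844 + 109.73*I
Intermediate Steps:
S(I) = 2*I² (S(I) = I*(2*I) = 2*I²)
o = 6241 (o = (21 + (2*5²)*(3 - 5))² = (21 + (2*25)*(-2))² = (21 + 50*(-2))² = (21 - 100)² = (-79)² = 6241)
-16502/√(-5561 - 17054) + o/28571 = -16502/√(-5561 - 17054) + 6241/28571 = -16502*(-I*√22615/22615) + 6241*(1/28571) = -16502*(-I*√22615/22615) + 6241/28571 = -(-16502)*I*√22615/22615 + 6241/28571 = 16502*I*√22615/22615 + 6241/28571 = 6241/28571 + 16502*I*√22615/22615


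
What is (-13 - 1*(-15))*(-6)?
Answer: -12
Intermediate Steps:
(-13 - 1*(-15))*(-6) = (-13 + 15)*(-6) = 2*(-6) = -12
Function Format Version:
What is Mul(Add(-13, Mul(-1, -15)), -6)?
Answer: -12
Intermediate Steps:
Mul(Add(-13, Mul(-1, -15)), -6) = Mul(Add(-13, 15), -6) = Mul(2, -6) = -12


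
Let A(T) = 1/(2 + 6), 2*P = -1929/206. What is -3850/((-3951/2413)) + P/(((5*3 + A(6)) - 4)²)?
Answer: 7579286119486/3223474713 ≈ 2351.3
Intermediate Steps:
P = -1929/412 (P = (-1929/206)/2 = (-1929*1/206)/2 = (½)*(-1929/206) = -1929/412 ≈ -4.6820)
A(T) = ⅛ (A(T) = 1/8 = ⅛)
-3850/((-3951/2413)) + P/(((5*3 + A(6)) - 4)²) = -3850/((-3951/2413)) - 1929/(412*((5*3 + ⅛) - 4)²) = -3850/((-3951*1/2413)) - 1929/(412*((15 + ⅛) - 4)²) = -3850/(-3951/2413) - 1929/(412*(121/8 - 4)²) = -3850*(-2413/3951) - 1929/(412*((89/8)²)) = 9290050/3951 - 1929/(412*7921/64) = 9290050/3951 - 1929/412*64/7921 = 9290050/3951 - 30864/815863 = 7579286119486/3223474713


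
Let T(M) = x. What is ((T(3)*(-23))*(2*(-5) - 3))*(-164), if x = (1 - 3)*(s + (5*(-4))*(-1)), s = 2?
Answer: 2157584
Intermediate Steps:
x = -44 (x = (1 - 3)*(2 + (5*(-4))*(-1)) = -2*(2 - 20*(-1)) = -2*(2 + 20) = -2*22 = -44)
T(M) = -44
((T(3)*(-23))*(2*(-5) - 3))*(-164) = ((-44*(-23))*(2*(-5) - 3))*(-164) = (1012*(-10 - 3))*(-164) = (1012*(-13))*(-164) = -13156*(-164) = 2157584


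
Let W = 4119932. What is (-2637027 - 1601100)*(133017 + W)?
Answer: -18024537986523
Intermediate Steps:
(-2637027 - 1601100)*(133017 + W) = (-2637027 - 1601100)*(133017 + 4119932) = -4238127*4252949 = -18024537986523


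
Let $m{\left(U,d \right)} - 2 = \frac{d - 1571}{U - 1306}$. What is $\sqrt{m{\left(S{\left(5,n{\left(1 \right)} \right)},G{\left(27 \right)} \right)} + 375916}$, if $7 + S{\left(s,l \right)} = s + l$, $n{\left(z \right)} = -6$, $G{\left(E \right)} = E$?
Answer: $\frac{\sqrt{18029459554}}{219} \approx 613.12$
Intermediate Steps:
$S{\left(s,l \right)} = -7 + l + s$ ($S{\left(s,l \right)} = -7 + \left(s + l\right) = -7 + \left(l + s\right) = -7 + l + s$)
$m{\left(U,d \right)} = 2 + \frac{-1571 + d}{-1306 + U}$ ($m{\left(U,d \right)} = 2 + \frac{d - 1571}{U - 1306} = 2 + \frac{-1571 + d}{-1306 + U}$)
$\sqrt{m{\left(S{\left(5,n{\left(1 \right)} \right)},G{\left(27 \right)} \right)} + 375916} = \sqrt{\frac{-4183 + 27 + 2 \left(-7 - 6 + 5\right)}{-1306 - 8} + 375916} = \sqrt{\frac{-4183 + 27 + 2 \left(-8\right)}{-1306 - 8} + 375916} = \sqrt{\frac{-4183 + 27 - 16}{-1314} + 375916} = \sqrt{\left(- \frac{1}{1314}\right) \left(-4172\right) + 375916} = \sqrt{\frac{2086}{657} + 375916} = \sqrt{\frac{246978898}{657}} = \frac{\sqrt{18029459554}}{219}$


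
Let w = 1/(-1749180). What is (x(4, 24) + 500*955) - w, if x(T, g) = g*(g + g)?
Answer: 837248505361/1749180 ≈ 4.7865e+5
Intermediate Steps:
x(T, g) = 2*g² (x(T, g) = g*(2*g) = 2*g²)
w = -1/1749180 ≈ -5.7170e-7
(x(4, 24) + 500*955) - w = (2*24² + 500*955) - 1*(-1/1749180) = (2*576 + 477500) + 1/1749180 = (1152 + 477500) + 1/1749180 = 478652 + 1/1749180 = 837248505361/1749180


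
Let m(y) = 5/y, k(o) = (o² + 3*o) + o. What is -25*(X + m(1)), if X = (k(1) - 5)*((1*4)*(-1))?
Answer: -125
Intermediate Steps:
k(o) = o² + 4*o
X = 0 (X = (1*(4 + 1) - 5)*((1*4)*(-1)) = (1*5 - 5)*(4*(-1)) = (5 - 5)*(-4) = 0*(-4) = 0)
-25*(X + m(1)) = -25*(0 + 5/1) = -25*(0 + 5*1) = -25*(0 + 5) = -25*5 = -125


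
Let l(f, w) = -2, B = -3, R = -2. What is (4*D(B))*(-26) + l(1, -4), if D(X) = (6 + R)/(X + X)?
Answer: 202/3 ≈ 67.333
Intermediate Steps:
D(X) = 2/X (D(X) = (6 - 2)/(X + X) = 4/((2*X)) = 4*(1/(2*X)) = 2/X)
(4*D(B))*(-26) + l(1, -4) = (4*(2/(-3)))*(-26) - 2 = (4*(2*(-⅓)))*(-26) - 2 = (4*(-⅔))*(-26) - 2 = -8/3*(-26) - 2 = 208/3 - 2 = 202/3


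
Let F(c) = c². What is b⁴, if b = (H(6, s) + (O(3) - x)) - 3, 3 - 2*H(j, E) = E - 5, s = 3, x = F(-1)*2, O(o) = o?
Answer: 1/16 ≈ 0.062500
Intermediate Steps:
x = 2 (x = (-1)²*2 = 1*2 = 2)
H(j, E) = 4 - E/2 (H(j, E) = 3/2 - (E - 5)/2 = 3/2 - (-5 + E)/2 = 3/2 + (5/2 - E/2) = 4 - E/2)
b = ½ (b = ((4 - ½*3) + (3 - 1*2)) - 3 = ((4 - 3/2) + (3 - 2)) - 3 = (5/2 + 1) - 3 = 7/2 - 3 = ½ ≈ 0.50000)
b⁴ = (½)⁴ = 1/16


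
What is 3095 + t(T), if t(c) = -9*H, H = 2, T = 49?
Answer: 3077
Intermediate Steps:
t(c) = -18 (t(c) = -9*2 = -18)
3095 + t(T) = 3095 - 18 = 3077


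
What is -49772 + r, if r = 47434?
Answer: -2338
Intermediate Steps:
-49772 + r = -49772 + 47434 = -2338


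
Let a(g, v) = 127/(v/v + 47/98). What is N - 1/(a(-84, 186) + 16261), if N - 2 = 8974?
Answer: 21275731871/2370291 ≈ 8976.0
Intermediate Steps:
N = 8976 (N = 2 + 8974 = 8976)
a(g, v) = 12446/145 (a(g, v) = 127/(1 + 47*(1/98)) = 127/(1 + 47/98) = 127/(145/98) = 127*(98/145) = 12446/145)
N - 1/(a(-84, 186) + 16261) = 8976 - 1/(12446/145 + 16261) = 8976 - 1/2370291/145 = 8976 - 1*145/2370291 = 8976 - 145/2370291 = 21275731871/2370291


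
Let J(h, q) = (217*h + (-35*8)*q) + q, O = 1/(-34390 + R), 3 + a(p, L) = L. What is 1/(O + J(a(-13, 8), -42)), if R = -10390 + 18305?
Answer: 26475/338959424 ≈ 7.8107e-5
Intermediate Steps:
a(p, L) = -3 + L
R = 7915
O = -1/26475 (O = 1/(-34390 + 7915) = 1/(-26475) = -1/26475 ≈ -3.7771e-5)
J(h, q) = -279*q + 217*h (J(h, q) = (217*h - 280*q) + q = (-280*q + 217*h) + q = -279*q + 217*h)
1/(O + J(a(-13, 8), -42)) = 1/(-1/26475 + (-279*(-42) + 217*(-3 + 8))) = 1/(-1/26475 + (11718 + 217*5)) = 1/(-1/26475 + (11718 + 1085)) = 1/(-1/26475 + 12803) = 1/(338959424/26475) = 26475/338959424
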